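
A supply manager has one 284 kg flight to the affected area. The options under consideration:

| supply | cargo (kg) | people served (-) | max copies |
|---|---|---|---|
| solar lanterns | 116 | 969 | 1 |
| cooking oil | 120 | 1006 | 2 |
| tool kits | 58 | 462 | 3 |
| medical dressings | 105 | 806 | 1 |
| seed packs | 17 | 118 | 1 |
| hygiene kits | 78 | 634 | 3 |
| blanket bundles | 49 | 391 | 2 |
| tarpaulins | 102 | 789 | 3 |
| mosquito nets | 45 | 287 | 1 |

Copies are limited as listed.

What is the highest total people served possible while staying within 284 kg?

2293

Taking the top-ratio supplies first gives 2×cooking oil + seed packs for 2130 (257 kg).
Dropping 2×cooking oil and seed packs frees 257 kg; slotting in 3×hygiene kits + blanket bundles (283 kg) lifts the total to 2293 at 283 kg.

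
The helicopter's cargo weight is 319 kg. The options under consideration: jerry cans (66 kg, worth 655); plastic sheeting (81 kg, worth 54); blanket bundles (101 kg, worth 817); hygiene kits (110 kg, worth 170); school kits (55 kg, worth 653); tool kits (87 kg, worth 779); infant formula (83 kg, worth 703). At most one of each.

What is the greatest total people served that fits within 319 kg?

2904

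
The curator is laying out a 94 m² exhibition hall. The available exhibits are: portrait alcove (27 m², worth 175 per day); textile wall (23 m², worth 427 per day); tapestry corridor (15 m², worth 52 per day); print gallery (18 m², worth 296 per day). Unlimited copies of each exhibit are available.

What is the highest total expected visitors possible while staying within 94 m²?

1708

Density check — textile wall 18.57, print gallery 16.44, portrait alcove 6.48 are the best per m².
Best packing: 4×textile wall — 92 m², 1708 total.
That's the maximum — no swap from here does better than 1708.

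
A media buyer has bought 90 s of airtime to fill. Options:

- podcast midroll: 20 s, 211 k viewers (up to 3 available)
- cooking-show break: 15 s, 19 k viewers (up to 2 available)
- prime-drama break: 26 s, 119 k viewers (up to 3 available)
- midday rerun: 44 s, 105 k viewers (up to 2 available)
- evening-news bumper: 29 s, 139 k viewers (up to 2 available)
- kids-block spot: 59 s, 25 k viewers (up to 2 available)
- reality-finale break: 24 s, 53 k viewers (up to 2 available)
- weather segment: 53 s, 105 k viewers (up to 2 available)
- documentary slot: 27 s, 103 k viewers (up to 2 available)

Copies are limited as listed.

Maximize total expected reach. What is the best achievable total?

The ratio ordering already packs tightly: 3×podcast midroll + evening-news bumper, 89 s, 772.
Every other selection either busts 90 s or exceeds an availability limit or fails to beat 772.

772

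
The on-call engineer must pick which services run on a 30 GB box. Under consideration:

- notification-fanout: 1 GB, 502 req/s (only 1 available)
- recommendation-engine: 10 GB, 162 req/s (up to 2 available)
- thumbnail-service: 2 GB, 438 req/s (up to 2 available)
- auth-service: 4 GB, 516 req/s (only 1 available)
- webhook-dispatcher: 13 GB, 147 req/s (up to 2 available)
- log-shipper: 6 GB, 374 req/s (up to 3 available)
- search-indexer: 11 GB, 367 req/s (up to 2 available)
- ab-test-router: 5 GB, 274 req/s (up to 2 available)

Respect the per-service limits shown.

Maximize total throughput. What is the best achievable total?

3016

Taking notification-fanout + 2×thumbnail-service + auth-service + 3×log-shipper: 27 GB used, 3016 in throughput.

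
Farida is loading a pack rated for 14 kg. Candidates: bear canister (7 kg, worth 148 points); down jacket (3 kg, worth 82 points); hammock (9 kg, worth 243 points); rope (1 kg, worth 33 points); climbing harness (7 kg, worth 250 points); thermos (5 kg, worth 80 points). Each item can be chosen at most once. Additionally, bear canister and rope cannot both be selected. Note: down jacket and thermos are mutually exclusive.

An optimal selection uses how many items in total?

2

Optimal total is 398.
For example bear canister + climbing harness achieves it, using 14 kg.
Any selection reaching 398 contains exactly 2 items.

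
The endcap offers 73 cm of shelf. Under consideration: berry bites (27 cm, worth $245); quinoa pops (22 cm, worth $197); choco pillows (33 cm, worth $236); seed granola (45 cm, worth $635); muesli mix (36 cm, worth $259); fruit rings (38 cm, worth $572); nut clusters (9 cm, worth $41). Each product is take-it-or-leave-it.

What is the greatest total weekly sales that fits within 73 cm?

Ranking by ratio (weekly sales/cm): fruit rings 15.05, seed granola 14.11, berry bites 9.07.
Taking the top-ratio products first gives berry bites + fruit rings for 817 (65 cm).
Dropping fruit rings frees 38 cm; slotting in seed granola (45 cm) lifts the total to 880 at 72 cm.
Every other selection either busts 73 cm or fails to beat 880.

880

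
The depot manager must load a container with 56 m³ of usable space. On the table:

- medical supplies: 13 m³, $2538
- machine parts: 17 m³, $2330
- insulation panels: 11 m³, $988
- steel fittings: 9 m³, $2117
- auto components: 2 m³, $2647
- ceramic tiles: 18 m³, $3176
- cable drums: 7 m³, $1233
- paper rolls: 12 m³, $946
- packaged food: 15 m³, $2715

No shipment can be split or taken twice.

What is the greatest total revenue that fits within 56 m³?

12347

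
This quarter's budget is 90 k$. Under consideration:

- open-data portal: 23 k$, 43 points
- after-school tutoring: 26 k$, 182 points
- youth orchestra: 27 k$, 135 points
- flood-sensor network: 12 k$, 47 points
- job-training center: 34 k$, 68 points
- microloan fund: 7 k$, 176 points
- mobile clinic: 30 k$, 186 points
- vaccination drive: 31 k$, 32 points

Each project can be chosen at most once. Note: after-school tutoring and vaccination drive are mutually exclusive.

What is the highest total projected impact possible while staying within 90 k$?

679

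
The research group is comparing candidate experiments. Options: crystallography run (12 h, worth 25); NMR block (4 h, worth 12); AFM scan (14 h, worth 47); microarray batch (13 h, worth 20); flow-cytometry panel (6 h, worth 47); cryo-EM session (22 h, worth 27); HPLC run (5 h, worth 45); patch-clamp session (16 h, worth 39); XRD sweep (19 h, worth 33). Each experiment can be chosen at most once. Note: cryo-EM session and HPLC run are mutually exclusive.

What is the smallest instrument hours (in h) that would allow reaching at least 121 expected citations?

Minimise h subject to total expected citations ≥ 121.
AFM scan + flow-cytometry panel + HPLC run: 139 expected citations at 25 h.
Below 25 h the best achievable stays under 121.

25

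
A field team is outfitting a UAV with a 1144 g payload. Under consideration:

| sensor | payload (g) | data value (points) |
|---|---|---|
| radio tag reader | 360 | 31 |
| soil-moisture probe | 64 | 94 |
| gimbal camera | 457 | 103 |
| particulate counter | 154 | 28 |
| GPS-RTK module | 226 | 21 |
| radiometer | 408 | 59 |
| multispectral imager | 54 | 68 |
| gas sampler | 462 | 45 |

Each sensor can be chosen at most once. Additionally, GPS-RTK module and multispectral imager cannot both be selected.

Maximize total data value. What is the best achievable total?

352

Best packing: soil-moisture probe + gimbal camera + particulate counter + radiometer + multispectral imager — 1137 g, 352 total.
Every other selection either busts 1144 g or breaks a pairing rule or fails to beat 352.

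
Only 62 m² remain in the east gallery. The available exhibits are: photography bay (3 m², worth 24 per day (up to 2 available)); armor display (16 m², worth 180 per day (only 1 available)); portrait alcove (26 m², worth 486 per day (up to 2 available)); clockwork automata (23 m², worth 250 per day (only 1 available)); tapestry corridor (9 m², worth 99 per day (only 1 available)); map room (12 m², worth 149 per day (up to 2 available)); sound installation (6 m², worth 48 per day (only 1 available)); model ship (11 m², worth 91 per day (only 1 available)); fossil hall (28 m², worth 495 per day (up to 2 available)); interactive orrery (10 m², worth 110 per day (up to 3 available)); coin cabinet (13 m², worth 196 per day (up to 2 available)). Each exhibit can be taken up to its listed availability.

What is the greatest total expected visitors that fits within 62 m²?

Taking the top-ratio exhibits first gives 2×portrait alcove + tapestry corridor for 1071 (61 m²).
The 9 m² tied up in tapestry corridor is better spent on interactive orrery — total rises to 1082 (62 m²).

1082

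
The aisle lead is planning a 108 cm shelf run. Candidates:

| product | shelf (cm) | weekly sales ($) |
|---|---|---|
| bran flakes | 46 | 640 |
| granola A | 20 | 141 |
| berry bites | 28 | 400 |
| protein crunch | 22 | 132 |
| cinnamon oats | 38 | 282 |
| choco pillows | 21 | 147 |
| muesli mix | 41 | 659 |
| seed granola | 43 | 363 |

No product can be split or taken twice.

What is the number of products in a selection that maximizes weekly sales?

3

Optimal total is 1446.
For example bran flakes + choco pillows + muesli mix achieves it, using 108 cm.
Any selection reaching 1446 contains exactly 3 products.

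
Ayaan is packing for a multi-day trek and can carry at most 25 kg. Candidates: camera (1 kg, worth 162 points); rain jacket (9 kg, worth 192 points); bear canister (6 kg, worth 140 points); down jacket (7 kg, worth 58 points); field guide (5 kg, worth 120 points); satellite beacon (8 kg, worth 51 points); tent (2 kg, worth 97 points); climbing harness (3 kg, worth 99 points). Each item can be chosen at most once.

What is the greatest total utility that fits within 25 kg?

Ranking by ratio (utility/kg): camera 162.00, tent 48.50, climbing harness 33.00.
Greedy by ratio would take camera + bear canister + down jacket + field guide + tent + climbing harness: 24 kg used, total 676.
Dropping down jacket and tent frees 9 kg; slotting in rain jacket (9 kg) lifts the total to 713 at 24 kg.
Next best is camera + rain jacket + bear canister + field guide + tent at 711 (23 kg) — short by 2.

713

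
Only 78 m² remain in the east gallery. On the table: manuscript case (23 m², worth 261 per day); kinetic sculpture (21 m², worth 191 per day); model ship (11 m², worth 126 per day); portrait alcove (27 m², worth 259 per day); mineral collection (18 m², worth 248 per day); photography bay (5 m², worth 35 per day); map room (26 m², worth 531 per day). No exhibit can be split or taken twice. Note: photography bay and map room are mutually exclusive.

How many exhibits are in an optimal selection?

4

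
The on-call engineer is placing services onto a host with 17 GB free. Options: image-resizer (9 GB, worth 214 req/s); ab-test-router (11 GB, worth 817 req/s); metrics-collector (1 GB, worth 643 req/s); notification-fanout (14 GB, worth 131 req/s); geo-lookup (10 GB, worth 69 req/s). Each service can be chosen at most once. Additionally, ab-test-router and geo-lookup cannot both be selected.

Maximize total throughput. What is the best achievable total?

Taking ab-test-router + metrics-collector: 12 GB used, 1460 in throughput.
Nothing else feasible within 17 GB beats 1460.

1460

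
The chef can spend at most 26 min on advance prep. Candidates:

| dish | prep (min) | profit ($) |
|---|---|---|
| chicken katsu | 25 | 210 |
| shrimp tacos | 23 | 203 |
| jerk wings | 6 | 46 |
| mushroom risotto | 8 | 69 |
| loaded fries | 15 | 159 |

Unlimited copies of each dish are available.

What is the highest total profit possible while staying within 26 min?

Best packing: mushroom risotto + loaded fries — 23 min, 228 total.
Every other selection either busts 26 min or fails to beat 228.

228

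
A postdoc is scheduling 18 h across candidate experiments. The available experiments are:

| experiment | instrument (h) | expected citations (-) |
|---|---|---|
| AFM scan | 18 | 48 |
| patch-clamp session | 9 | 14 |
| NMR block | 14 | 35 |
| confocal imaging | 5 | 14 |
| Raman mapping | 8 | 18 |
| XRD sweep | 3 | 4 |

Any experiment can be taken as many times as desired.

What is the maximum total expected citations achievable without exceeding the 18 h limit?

48

Greedy by ratio would take 3×confocal imaging + XRD sweep: 18 h used, total 46.
Dropping 3×confocal imaging and XRD sweep frees 18 h; slotting in AFM scan (18 h) lifts the total to 48 at 18 h.
Every other selection either busts 18 h or fails to beat 48.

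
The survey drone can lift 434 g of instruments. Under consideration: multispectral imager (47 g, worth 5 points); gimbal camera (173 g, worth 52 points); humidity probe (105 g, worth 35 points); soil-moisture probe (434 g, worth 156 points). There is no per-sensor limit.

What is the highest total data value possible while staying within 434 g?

156

By data value per g: soil-moisture probe 0.36, humidity probe 0.33, gimbal camera 0.30 lead.
Soil-moisture probe uses 434 of the 434 g and totals 156.
No other feasible combination exceeds 156.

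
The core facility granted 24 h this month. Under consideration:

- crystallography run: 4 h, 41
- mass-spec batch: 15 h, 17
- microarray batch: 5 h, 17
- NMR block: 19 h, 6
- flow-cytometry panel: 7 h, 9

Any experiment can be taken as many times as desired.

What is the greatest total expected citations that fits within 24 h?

Ranking by ratio (expected citations/h): crystallography run 10.25, microarray batch 3.40, flow-cytometry panel 1.29.
Best packing: 6×crystallography run — 24 h, 246 total.

246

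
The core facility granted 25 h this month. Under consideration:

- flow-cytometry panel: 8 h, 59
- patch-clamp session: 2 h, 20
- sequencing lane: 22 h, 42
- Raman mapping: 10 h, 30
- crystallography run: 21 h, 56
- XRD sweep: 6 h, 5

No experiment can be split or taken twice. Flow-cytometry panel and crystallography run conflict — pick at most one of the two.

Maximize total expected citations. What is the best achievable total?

109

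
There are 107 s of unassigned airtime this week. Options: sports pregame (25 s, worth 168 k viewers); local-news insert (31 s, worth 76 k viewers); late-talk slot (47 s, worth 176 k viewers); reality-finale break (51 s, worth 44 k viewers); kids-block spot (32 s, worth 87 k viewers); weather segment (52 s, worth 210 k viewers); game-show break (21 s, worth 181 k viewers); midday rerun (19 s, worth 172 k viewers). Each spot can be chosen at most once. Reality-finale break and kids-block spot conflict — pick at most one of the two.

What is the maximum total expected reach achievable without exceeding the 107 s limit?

Ranking by ratio (expected reach/s): midday rerun 9.05, game-show break 8.62, sports pregame 6.72.
Sports pregame + kids-block spot + game-show break + midday rerun uses 97 of the 107 s and totals 608.
Next best is sports pregame + local-news insert + game-show break + midday rerun at 597 (96 s) — short by 11.

608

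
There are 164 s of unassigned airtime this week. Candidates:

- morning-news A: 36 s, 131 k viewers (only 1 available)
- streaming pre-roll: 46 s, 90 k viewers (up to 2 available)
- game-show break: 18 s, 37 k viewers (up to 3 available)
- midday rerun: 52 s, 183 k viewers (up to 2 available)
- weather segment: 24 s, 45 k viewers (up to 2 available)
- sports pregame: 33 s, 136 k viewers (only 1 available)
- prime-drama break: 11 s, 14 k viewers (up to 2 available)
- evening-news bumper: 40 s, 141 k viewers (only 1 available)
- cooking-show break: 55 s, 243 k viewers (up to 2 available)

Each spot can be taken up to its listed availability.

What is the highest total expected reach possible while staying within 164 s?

By expected reach per s: cooking-show break 4.42, sports pregame 4.12, morning-news A 3.64, evening-news bumper 3.52 lead.
Filling by ratio: game-show break + sports pregame + 2×cooking-show break for 659, with 3 s left unused.
Replace game-show break and sports pregame with midday rerun: the trade gains 10 net, giving 669 at 162 s.

669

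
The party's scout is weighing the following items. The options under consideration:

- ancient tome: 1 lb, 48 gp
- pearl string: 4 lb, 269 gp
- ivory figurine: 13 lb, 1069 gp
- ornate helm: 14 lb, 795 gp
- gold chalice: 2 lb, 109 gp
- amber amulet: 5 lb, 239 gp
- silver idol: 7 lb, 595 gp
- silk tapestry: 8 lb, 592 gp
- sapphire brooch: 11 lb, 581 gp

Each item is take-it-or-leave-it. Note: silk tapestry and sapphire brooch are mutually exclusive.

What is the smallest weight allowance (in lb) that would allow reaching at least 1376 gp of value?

18

Need the lightest bundle worth ≥ 1376.
ancient tome + pearl string + ivory figurine reaches 1386 using 18 lb.
Any bundle with less than 18 lb falls short of 1376.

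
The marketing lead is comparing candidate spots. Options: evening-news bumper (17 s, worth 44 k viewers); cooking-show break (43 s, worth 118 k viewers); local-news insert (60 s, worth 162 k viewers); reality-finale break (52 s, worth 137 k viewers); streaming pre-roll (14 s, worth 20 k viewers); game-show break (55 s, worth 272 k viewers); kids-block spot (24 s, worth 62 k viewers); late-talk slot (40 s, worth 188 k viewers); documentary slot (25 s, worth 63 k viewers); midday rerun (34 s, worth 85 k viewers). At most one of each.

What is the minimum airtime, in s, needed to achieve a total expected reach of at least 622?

155

Need the lightest bundle worth ≥ 622.
evening-news bumper + cooking-show break + game-show break + late-talk slot: 622 expected reach at 155 s.
No combination under 155 s hits 622.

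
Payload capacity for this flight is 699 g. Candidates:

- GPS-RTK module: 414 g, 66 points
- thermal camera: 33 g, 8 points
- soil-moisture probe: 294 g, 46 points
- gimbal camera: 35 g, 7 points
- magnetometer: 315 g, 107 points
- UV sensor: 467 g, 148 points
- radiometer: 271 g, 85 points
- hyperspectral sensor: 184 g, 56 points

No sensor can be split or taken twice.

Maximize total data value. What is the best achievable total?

The ratio heuristic lands on thermal camera + gimbal camera + magnetometer + radiometer (207) but leaves 45 g idle.
But thermal camera + UV sensor + hyperspectral sensor fits in 684 g and reaches 212.
No other feasible combination exceeds 212.

212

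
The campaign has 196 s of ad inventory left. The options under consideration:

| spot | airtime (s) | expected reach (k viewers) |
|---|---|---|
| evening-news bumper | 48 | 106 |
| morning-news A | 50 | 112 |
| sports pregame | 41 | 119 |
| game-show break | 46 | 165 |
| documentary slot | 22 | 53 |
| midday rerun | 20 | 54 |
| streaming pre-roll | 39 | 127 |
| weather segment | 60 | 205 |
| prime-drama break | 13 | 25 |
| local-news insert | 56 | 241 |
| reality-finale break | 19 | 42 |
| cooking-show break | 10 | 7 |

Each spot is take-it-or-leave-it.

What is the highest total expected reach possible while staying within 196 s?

692

Filling by ratio: game-show break + midday rerun + weather segment + prime-drama break + local-news insert for 690, with 1 s left unused.
Reworking the packing: sports pregame + streaming pre-roll + weather segment + local-news insert uses 196 s and improves the total to 692.
The closest alternative, game-show break + midday rerun + weather segment + prime-drama break + local-news insert, reaches only 690.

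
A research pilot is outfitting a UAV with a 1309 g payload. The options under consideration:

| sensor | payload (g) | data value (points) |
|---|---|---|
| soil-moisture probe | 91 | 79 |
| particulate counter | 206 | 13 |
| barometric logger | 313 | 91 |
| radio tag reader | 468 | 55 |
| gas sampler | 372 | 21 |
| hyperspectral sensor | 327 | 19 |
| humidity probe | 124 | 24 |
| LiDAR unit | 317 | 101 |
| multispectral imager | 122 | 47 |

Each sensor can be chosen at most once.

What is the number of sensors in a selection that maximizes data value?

6

Optimal total is 361.
For example soil-moisture probe + barometric logger + hyperspectral sensor + humidity probe + LiDAR unit + multispectral imager achieves it, using 1294 g.
Any selection reaching 361 contains exactly 6 sensors.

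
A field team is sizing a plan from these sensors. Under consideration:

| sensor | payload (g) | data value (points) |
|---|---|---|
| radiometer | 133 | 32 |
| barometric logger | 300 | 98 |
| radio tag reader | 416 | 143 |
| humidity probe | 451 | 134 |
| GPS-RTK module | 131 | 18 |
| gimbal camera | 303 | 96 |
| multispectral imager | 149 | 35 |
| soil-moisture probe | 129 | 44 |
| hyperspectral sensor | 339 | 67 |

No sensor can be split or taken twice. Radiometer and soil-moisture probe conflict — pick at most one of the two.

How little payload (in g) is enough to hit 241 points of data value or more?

716

Look for the lowest-payload combination reaching 241.
Taking barometric logger + radio tag reader gives 241 (≥ 241) for 716 g.
No combination under 716 g hits 241.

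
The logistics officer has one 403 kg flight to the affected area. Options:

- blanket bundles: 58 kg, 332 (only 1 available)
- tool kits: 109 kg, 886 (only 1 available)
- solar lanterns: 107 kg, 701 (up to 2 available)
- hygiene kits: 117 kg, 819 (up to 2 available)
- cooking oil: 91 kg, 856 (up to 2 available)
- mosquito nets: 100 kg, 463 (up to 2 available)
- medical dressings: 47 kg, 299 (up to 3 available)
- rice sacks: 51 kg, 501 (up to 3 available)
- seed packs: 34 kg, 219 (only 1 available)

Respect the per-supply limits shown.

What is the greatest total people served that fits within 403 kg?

Density check — rice sacks 9.82, cooking oil 9.41, tool kits 8.13, hygiene kits 7.00 are the best per kg.
Greedy by ratio would take 2×cooking oil + 3×rice sacks + seed packs: 369 kg used, total 3434.
The 85 kg tied up in rice sacks and seed packs is better spent on tool kits — total rises to 3600 (393 kg).

3600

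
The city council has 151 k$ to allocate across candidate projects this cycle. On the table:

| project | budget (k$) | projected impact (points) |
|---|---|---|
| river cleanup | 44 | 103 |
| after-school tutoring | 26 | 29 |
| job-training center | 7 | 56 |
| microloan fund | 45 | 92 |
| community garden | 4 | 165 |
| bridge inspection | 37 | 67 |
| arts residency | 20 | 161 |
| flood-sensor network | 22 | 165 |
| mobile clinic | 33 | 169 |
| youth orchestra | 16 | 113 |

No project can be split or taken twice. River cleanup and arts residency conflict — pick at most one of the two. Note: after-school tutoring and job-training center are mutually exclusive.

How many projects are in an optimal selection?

7

The maximum projected impact within 151 k$ is 921.
One optimal bundle: job-training center + microloan fund + community garden + arts residency + flood-sensor network + mobile clinic + youth orchestra (147 k$).
Every optimal selection uses 7 projects.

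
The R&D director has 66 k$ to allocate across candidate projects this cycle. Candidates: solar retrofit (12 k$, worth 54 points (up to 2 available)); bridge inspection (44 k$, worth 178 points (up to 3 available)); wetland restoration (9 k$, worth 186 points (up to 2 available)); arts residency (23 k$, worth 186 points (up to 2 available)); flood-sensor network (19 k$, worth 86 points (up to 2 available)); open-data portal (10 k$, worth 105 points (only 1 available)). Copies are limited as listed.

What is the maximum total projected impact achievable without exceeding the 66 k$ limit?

Taking the top-ratio projects first gives solar retrofit + 2×wetland restoration + arts residency + open-data portal for 717 (63 k$).
The 22 k$ tied up in solar retrofit and open-data portal is better spent on arts residency — total rises to 744 (64 k$).

744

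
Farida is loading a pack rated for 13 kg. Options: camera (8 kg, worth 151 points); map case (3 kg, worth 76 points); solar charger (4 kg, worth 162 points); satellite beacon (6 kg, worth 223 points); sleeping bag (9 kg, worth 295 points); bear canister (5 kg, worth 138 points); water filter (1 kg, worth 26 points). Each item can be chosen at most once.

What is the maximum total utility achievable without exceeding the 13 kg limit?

The ratio heuristic lands on solar charger + satellite beacon + water filter (411) but leaves 2 kg idle.
The 1 kg tied up in water filter is better spent on map case — total rises to 461 (13 kg).
That's the maximum — no swap from here does better than 461.

461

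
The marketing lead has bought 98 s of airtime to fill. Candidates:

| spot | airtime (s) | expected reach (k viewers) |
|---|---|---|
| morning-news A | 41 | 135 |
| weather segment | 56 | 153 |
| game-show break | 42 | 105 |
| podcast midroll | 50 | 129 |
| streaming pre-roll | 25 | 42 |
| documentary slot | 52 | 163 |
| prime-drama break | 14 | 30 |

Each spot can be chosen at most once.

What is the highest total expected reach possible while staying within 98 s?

Density check — morning-news A 3.29, documentary slot 3.13, weather segment 2.73, podcast midroll 2.58 are the best per s.
Morning-news A + documentary slot uses 93 of the 98 s and totals 298.
Runner-up morning-news A + weather segment tops out at 288.

298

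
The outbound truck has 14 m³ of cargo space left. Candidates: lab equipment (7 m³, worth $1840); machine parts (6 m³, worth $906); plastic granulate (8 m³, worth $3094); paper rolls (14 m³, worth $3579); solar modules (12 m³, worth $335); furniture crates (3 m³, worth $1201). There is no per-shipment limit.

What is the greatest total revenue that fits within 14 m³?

5496

Greedy by ratio would take 4×furniture crates: 12 m³ used, total 4804.
The 6 m³ tied up in 2×furniture crates is better spent on plastic granulate — total rises to 5496 (14 m³).
Every other selection either busts 14 m³ or fails to beat 5496.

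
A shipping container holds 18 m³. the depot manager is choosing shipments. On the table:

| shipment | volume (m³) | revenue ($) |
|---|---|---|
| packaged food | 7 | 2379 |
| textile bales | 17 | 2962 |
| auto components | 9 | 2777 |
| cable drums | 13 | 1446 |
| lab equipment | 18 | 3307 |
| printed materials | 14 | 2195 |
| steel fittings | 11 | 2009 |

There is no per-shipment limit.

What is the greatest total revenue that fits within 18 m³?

Greedy by ratio would take 2×packaged food: 14 m³ used, total 4758.
Replace 2×packaged food with 2×auto components: the trade gains 796 net, giving 5554 at 18 m³.
Every other selection either busts 18 m³ or fails to beat 5554.

5554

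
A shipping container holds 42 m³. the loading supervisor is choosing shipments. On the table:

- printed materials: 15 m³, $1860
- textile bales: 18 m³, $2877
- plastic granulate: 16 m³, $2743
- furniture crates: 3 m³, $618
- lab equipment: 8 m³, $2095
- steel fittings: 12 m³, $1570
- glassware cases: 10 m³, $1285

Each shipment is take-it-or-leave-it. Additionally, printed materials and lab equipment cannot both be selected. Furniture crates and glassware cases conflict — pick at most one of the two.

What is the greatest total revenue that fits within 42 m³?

7715

By revenue per m³: lab equipment 261.88, furniture crates 206.00, plastic granulate 171.44, textile bales 159.83 lead.
A density-first pass picks plastic granulate + furniture crates + lab equipment + steel fittings — 7026 at 39 m³.
Replace furniture crates and steel fittings with textile bales: the trade gains 689 net, giving 7715 at 42 m³.
That's the maximum — no feasible swap from here does better than 7715.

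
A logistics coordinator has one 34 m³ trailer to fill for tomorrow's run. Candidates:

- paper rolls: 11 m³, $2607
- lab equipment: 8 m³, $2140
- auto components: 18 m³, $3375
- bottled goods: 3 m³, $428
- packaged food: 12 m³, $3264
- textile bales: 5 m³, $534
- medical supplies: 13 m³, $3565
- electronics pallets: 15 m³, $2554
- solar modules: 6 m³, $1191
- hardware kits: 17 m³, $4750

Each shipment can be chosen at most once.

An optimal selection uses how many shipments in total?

Best achievable revenue is 8969.
For example lab equipment + packaged food + medical supplies achieves it, using 33 m³.
All optima have 3 shipments.

3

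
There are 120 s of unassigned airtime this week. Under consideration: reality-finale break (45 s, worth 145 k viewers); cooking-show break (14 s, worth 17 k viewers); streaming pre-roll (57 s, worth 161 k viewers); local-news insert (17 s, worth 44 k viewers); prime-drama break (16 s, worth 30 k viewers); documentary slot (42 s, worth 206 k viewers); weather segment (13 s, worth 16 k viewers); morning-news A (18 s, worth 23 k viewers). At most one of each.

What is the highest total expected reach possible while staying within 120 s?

425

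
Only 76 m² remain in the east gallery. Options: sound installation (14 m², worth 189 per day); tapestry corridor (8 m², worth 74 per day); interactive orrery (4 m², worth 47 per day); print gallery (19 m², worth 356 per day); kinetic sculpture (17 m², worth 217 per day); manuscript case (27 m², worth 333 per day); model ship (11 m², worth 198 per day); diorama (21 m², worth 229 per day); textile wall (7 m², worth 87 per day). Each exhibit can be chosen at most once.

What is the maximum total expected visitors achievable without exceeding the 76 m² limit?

1123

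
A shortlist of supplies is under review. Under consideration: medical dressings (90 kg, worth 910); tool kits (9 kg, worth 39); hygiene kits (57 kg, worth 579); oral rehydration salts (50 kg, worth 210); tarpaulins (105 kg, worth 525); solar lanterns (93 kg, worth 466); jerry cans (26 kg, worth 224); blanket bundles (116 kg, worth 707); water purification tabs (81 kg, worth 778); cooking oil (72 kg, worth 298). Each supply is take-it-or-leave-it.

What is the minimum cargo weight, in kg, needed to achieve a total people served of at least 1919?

206

Look for the lowest-cargo combination reaching 1919.
medical dressings + tool kits + jerry cans + water purification tabs reaches 1951 using 206 kg.
Any bundle with less than 206 kg falls short of 1919.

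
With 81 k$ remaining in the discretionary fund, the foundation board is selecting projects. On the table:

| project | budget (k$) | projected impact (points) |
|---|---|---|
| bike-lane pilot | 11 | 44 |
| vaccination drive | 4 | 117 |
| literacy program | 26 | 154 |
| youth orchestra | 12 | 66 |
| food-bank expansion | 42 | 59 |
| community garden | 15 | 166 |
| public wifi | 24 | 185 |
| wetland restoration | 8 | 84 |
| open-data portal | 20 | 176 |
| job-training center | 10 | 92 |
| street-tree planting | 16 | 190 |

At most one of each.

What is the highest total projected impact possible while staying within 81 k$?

834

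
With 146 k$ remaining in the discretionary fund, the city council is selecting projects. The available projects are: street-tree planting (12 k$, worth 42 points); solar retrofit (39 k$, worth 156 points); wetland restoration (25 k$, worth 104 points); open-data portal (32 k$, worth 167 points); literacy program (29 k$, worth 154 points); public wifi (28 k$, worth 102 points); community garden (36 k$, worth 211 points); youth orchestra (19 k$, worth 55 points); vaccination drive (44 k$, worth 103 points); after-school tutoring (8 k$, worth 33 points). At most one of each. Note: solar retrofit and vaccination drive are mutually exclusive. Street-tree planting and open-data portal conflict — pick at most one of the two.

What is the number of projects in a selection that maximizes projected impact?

5

The maximum projected impact within 146 k$ is 721.
solar retrofit + open-data portal + literacy program + community garden + after-school tutoring hits 721 at 144 k$.
Any selection reaching 721 contains exactly 5 projects.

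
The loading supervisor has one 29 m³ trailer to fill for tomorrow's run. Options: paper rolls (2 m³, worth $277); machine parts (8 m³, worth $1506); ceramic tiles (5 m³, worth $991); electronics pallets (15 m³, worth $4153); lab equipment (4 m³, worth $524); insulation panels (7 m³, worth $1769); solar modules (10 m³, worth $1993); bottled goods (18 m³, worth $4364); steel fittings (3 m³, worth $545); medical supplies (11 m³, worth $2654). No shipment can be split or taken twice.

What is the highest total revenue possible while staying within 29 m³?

7352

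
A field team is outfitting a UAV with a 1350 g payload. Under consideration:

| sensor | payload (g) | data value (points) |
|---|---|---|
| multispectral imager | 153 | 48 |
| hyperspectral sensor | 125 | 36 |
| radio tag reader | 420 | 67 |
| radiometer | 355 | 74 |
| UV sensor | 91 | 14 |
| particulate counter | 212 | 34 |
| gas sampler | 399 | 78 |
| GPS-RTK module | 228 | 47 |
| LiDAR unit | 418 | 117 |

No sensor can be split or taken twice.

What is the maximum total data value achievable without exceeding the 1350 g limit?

326

Ranking by ratio (data value/g): multispectral imager 0.31, hyperspectral sensor 0.29, LiDAR unit 0.28, radiometer 0.21.
Taking the top-ratio sensors first gives multispectral imager + hyperspectral sensor + radiometer + GPS-RTK module + LiDAR unit for 322 (1279 g).
Dropping radiometer frees 355 g; slotting in gas sampler (399 g) lifts the total to 326 at 1323 g.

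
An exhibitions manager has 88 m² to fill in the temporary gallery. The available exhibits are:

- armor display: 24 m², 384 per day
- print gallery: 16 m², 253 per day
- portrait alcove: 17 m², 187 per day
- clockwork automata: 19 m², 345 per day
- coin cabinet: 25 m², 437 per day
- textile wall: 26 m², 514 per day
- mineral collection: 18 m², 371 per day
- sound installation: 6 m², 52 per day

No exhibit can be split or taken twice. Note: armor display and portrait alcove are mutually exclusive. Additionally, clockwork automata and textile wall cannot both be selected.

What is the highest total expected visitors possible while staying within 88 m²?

Density check — mineral collection 20.61, textile wall 19.77, clockwork automata 18.16 are the best per m².
Print gallery + coin cabinet + textile wall + mineral collection uses 85 of the 88 m² and totals 1575.
Next best is armor display + clockwork automata + coin cabinet + mineral collection at 1537 (86 m²) — short by 38.

1575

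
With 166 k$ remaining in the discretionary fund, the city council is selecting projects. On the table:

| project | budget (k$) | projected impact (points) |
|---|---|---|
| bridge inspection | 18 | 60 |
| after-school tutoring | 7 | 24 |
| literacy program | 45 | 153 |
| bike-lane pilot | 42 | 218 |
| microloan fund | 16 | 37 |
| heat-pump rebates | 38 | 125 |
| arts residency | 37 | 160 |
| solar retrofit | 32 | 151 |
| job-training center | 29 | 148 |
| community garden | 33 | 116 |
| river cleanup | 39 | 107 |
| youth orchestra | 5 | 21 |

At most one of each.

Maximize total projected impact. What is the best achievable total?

761

Greedy by ratio would take after-school tutoring + bike-lane pilot + arts residency + solar retrofit + job-training center + youth orchestra: 152 k$ used, total 722.
Dropping youth orchestra frees 5 k$; slotting in bridge inspection (18 k$) lifts the total to 761 at 165 k$.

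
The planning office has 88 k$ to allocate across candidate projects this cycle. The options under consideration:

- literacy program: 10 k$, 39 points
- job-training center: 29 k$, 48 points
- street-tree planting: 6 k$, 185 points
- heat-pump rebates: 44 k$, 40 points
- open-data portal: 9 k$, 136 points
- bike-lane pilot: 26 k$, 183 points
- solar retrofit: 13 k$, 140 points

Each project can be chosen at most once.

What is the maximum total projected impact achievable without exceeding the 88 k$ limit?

Taking the top-ratio projects first gives literacy program + street-tree planting + open-data portal + bike-lane pilot + solar retrofit for 683 (64 k$).
Dropping literacy program frees 10 k$; slotting in job-training center (29 k$) lifts the total to 692 at 83 k$.
The spare 5 k$ is too small for any remaining project, and no exchange beats 692.

692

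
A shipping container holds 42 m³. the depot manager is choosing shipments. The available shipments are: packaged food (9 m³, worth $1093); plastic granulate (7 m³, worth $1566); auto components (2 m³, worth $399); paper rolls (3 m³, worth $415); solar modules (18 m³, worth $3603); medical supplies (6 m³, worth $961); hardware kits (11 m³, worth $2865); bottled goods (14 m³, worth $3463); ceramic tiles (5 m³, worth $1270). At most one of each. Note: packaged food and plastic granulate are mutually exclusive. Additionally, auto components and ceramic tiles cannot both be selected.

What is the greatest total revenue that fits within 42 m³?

9579

Best packing: plastic granulate + paper rolls + hardware kits + bottled goods + ceramic tiles — 40 m³, 9579 total.
The closest alternative, plastic granulate + solar modules + hardware kits + ceramic tiles, reaches only 9304.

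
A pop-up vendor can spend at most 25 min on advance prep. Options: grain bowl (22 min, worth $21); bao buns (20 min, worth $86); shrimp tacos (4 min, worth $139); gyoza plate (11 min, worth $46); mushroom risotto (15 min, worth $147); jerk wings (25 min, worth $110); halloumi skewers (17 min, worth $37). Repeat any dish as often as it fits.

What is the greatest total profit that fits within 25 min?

834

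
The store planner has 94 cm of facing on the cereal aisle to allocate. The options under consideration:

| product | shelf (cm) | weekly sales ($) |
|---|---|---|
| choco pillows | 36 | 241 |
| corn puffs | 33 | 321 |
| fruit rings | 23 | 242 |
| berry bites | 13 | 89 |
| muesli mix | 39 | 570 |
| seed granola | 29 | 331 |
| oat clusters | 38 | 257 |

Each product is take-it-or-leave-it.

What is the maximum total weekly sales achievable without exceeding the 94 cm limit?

Ranking by ratio (weekly sales/cm): muesli mix 14.62, seed granola 11.41, fruit rings 10.52, corn puffs 9.73.
Fruit rings + muesli mix + seed granola uses 91 of the 94 cm and totals 1143.
Runner-up berry bites + muesli mix + seed granola tops out at 990.

1143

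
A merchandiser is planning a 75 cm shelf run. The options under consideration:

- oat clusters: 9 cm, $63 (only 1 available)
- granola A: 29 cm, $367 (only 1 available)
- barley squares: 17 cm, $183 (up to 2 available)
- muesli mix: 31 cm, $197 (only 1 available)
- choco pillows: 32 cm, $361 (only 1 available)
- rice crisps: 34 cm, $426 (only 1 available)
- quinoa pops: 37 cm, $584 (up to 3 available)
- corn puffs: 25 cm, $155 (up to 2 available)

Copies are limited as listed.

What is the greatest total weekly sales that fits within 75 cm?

Ranking by ratio (weekly sales/cm): quinoa pops 15.78, granola A 12.66, rice crisps 12.53.
Best packing: 2×quinoa pops — 74 cm, 1168 total.
That's the maximum — no swap from here does better than 1168.

1168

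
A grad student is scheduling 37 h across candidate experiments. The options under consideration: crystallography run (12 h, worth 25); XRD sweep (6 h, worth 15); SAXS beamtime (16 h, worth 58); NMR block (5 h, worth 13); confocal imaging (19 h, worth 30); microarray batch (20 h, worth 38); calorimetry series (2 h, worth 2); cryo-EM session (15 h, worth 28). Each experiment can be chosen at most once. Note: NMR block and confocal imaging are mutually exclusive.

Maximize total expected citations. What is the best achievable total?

By expected citations per h: SAXS beamtime 3.62, NMR block 2.60, XRD sweep 2.50 lead.
The ratio heuristic lands on XRD sweep + SAXS beamtime + NMR block + calorimetry series (88) but leaves 8 h idle.
The 7 h tied up in NMR block and calorimetry series is better spent on cryo-EM session — total rises to 101 (37 h).

101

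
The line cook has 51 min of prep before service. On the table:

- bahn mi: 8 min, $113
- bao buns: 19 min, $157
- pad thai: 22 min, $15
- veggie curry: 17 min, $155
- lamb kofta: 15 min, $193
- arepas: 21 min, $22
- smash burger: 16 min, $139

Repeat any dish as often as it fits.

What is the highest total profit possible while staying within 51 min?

678

By profit per min: bahn mi 14.12, lamb kofta 12.87, veggie curry 9.12 lead.
Taking 6×bahn mi: 48 min used, 678 in profit.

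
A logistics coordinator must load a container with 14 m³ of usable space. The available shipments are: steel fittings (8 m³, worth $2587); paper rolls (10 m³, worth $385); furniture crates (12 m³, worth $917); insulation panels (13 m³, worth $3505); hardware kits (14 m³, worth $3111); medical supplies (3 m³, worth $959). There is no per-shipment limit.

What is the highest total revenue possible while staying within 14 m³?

4505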